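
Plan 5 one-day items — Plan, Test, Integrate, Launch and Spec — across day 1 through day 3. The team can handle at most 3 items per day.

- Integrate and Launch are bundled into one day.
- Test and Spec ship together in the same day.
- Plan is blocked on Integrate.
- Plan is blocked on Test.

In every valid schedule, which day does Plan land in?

Precedence pushes Plan to at least day 2.
So Plan is pinned to day 3.

day 3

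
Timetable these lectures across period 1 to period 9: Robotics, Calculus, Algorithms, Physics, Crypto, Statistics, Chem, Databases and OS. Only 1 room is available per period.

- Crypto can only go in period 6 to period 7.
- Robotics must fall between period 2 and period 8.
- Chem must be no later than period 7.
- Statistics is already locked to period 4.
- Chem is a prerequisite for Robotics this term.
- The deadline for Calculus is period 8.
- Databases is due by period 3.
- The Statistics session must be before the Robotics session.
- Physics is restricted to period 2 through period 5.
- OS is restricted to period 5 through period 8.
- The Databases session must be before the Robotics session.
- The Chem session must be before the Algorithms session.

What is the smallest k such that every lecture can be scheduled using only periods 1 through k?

The precedence chain requires at least 2 distinct periods.
With at most 1 per period and 9 lectures, at least 9 periods are needed.
Crypto can't be placed before period 6, so the schedule must run through at least period 6.
9 works (last occupied period: period 9): for example Algorithms in period 9, OS in period 5, Physics in period 2, Crypto in period 6, Databases in period 1, Calculus in period 8, Chem in period 3, Robotics in period 7, Statistics in period 4.

9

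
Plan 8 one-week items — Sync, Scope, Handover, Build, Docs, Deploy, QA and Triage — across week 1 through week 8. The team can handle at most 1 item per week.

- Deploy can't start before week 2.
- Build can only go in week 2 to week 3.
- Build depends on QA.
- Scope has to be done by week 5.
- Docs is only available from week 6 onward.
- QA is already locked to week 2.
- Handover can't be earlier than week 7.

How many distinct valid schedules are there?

56

Splitting on Scope: it can be week 1 (24), week 4 (16), week 5 (16). Listing each branch's schedules as (Sync, Handover, Build, Docs, Deploy, QA, Triage) by week number:
Scope=week 1: (4,7,3,6,5,2,8) (4,7,3,6,8,2,5) (4,7,3,8,5,2,6) (4,7,3,8,6,2,5) (4,8,3,6,5,2,7) (4,8,3,6,7,2,5) (4,8,3,7,5,2,6) (4,8,3,7,6,2,5) (5,7,3,6,4,2,8) (5,7,3,6,8,2,4) (5,7,3,8,4,2,6) (5,7,3,8,6,2,4) (5,8,3,6,4,2,7) (5,8,3,6,7,2,4) (5,8,3,7,4,2,6) (5,8,3,7,6,2,4) (6,7,3,8,4,2,5) (6,7,3,8,5,2,4) (6,8,3,7,4,2,5) (6,8,3,7,5,2,4) (7,8,3,6,4,2,5) (7,8,3,6,5,2,4) (8,7,3,6,4,2,5) (8,7,3,6,5,2,4) — 24.
Scope=week 4: (1,7,3,6,5,2,8) (1,7,3,6,8,2,5) (1,7,3,8,5,2,6) (1,7,3,8,6,2,5) (1,8,3,6,5,2,7) (1,8,3,6,7,2,5) (1,8,3,7,5,2,6) (1,8,3,7,6,2,5) (5,7,3,6,8,2,1) (5,7,3,8,6,2,1) (5,8,3,6,7,2,1) (5,8,3,7,6,2,1) (6,7,3,8,5,2,1) (6,8,3,7,5,2,1) (7,8,3,6,5,2,1) (8,7,3,6,5,2,1) — 16.
Scope=week 5: (1,7,3,6,4,2,8) (1,7,3,6,8,2,4) (1,7,3,8,4,2,6) (1,7,3,8,6,2,4) (1,8,3,6,4,2,7) (1,8,3,6,7,2,4) (1,8,3,7,4,2,6) (1,8,3,7,6,2,4) (4,7,3,6,8,2,1) (4,7,3,8,6,2,1) (4,8,3,6,7,2,1) (4,8,3,7,6,2,1) (6,7,3,8,4,2,1) (6,8,3,7,4,2,1) (7,8,3,6,4,2,1) (8,7,3,6,4,2,1) — 16.
Summing: 24 + 16 + 16 = 56.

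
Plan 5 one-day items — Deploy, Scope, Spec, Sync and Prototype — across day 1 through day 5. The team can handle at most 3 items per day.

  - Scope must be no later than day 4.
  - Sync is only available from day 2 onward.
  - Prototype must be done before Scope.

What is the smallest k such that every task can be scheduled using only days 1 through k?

2 days

The precedence chain requires at least 2 distinct days.
With at most 3 per day and 5 tasks, at least 2 days are needed.
2 works (last occupied day: day 2): for example Deploy=day 1; Spec=day 1; Prototype=day 1; Scope=day 2; Sync=day 2.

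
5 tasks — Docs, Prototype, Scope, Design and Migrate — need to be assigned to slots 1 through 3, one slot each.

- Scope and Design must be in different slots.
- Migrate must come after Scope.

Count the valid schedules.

Splitting on Docs: it can be 1 (18), 2 (18), 3 (18). Listing each branch's schedules as (Prototype, Scope, Design, Migrate):
Docs=1: (1,1,2,2) (1,1,2,3) (1,1,3,2) (1,1,3,3) (1,2,1,3) (1,2,3,3) (2,1,2,2) (2,1,2,3) (2,1,3,2) (2,1,3,3) (2,2,1,3) (2,2,3,3) (3,1,2,2) (3,1,2,3) (3,1,3,2) (3,1,3,3) (3,2,1,3) (3,2,3,3) — 18.
Docs=2: (1,1,2,2) (1,1,2,3) (1,1,3,2) (1,1,3,3) (1,2,1,3) (1,2,3,3) (2,1,2,2) (2,1,2,3) (2,1,3,2) (2,1,3,3) (2,2,1,3) (2,2,3,3) (3,1,2,2) (3,1,2,3) (3,1,3,2) (3,1,3,3) (3,2,1,3) (3,2,3,3) — 18.
Docs=3: (1,1,2,2) (1,1,2,3) (1,1,3,2) (1,1,3,3) (1,2,1,3) (1,2,3,3) (2,1,2,2) (2,1,2,3) (2,1,3,2) (2,1,3,3) (2,2,1,3) (2,2,3,3) (3,1,2,2) (3,1,2,3) (3,1,3,2) (3,1,3,3) (3,2,1,3) (3,2,3,3) — 18.
Summing: 18 + 18 + 18 = 54.

54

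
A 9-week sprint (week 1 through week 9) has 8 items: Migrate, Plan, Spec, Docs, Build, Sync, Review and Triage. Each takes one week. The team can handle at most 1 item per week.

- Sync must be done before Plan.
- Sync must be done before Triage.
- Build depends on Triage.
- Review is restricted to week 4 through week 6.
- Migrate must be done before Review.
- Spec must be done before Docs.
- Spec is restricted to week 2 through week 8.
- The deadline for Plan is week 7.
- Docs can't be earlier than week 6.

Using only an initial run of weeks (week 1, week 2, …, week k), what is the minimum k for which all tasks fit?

The precedence chain requires at least 3 distinct weeks.
With at most 1 per week and 8 tasks, at least 8 weeks are needed.
Docs can't be placed before week 6, so the schedule must run through at least week 6.
8 works (last occupied week: week 8): for example Docs in week 6; Migrate in week 3; Review in week 4; Triage in week 7; Sync in week 1; Build in week 8; Spec in week 5; Plan in week 2.

8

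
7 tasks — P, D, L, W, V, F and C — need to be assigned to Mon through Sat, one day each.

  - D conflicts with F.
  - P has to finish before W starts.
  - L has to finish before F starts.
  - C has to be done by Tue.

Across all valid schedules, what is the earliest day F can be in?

Precedence pushes F to at least Tue.
F at Tue is achievable: D -> Mon, V -> Mon, C -> Mon, F -> Tue, P -> Mon, W -> Tue, L -> Mon.

Tue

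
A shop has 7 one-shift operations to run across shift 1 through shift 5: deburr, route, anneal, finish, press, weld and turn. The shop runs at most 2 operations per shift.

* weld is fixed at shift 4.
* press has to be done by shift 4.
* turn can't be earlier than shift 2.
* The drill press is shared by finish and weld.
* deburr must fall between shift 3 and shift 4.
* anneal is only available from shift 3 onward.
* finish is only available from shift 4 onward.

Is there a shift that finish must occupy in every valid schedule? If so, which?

shift 5

finish's window is shift 4–shift 5.
weld is fixed at shift 4, and finish can't share a shift with weld.
So finish must be shift 5.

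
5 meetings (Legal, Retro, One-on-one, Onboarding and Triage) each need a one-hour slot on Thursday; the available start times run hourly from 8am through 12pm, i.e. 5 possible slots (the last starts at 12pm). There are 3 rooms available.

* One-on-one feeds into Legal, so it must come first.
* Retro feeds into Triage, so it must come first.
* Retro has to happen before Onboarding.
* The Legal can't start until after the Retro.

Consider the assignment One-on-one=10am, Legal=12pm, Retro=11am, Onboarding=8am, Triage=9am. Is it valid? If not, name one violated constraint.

Invalid. Retro has to happen before Onboarding.

The Legal can't start until after the Retro — holds.
There are 3 rooms available — holds.
Retro feeds into Triage, so it must come first — violated.
Retro has to happen before Onboarding — violated.
One-on-one feeds into Legal, so it must come first — holds.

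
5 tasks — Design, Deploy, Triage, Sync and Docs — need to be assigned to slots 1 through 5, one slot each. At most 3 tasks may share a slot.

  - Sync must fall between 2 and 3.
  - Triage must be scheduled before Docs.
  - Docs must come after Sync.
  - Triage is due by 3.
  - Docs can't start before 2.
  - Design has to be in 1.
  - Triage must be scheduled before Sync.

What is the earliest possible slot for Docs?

Docs is available from 2; precedence pushes Docs to at least 3.
Docs at 3 is achievable: Design in 1; Docs in 3; Triage in 1; Sync in 2; Deploy in 1.

3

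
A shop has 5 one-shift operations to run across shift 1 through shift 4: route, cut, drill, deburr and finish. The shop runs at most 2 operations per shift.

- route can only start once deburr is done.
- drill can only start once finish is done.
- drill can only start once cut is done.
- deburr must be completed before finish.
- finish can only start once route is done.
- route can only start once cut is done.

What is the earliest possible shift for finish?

shift 3

Precedence pushes finish to at least shift 3; downstream work caps finish at shift 3.
finish at shift 3 is achievable: drill=shift 4; route=shift 2; finish=shift 3; deburr=shift 1; cut=shift 1.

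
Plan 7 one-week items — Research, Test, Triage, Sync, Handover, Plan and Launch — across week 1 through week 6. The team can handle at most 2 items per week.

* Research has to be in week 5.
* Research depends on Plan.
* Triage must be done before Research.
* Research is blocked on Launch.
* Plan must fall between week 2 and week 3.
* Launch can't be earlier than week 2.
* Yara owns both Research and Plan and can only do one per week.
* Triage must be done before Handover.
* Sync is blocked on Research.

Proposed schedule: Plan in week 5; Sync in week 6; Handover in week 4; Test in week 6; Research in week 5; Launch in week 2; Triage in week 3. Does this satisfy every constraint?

Invalid. Plan must fall between week 2 and week 3.

Yara owns both Research and Plan and can only do one per week — violated.
Triage must be done before Handover — holds.
Research has to be in week 5 — holds.
Launch can't be earlier than week 2 — holds.
The team can handle at most 2 items per week — holds.
Triage must be done before Research — holds.
Research depends on Plan — violated.
Plan must fall between week 2 and week 3 — violated.
Sync is blocked on Research — holds.
Research is blocked on Launch — holds.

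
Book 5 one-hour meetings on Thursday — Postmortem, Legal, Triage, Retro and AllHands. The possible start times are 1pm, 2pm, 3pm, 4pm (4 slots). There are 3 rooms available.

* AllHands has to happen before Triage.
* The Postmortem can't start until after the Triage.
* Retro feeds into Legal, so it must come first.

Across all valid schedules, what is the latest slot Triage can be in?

Precedence pushes Triage to at least 2pm; downstream work caps Triage at 3pm.
Triage at 3pm is achievable: Triage -> 3pm; Retro -> 1pm; Legal -> 2pm; AllHands -> 1pm; Postmortem -> 4pm.

3pm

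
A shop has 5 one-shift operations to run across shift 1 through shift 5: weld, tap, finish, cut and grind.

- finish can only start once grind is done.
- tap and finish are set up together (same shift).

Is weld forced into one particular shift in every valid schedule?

weld can be shift 1 (e.g. cut=shift 1, weld=shift 1, grind=shift 1, finish=shift 2, tap=shift 2) or shift 2 (e.g. finish in shift 2, weld in shift 2, tap in shift 2, grind in shift 1, cut in shift 1).

No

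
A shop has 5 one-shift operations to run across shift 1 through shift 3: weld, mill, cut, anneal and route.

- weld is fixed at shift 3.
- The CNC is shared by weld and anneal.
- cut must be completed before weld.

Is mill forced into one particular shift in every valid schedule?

mill can be shift 1 (e.g. route=shift 1; cut=shift 1; weld=shift 3; anneal=shift 1; mill=shift 1) or shift 2 (e.g. mill in shift 2; cut in shift 1; weld in shift 3; route in shift 1; anneal in shift 1).

No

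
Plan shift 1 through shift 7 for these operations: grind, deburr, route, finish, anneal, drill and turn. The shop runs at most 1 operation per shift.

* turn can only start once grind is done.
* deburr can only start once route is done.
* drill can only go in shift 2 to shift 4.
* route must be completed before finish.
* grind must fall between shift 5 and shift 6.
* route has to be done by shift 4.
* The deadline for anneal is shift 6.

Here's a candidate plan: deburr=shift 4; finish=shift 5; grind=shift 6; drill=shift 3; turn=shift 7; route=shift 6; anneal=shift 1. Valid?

The shop runs at most 1 operation per shift — violated.
deburr can only start once route is done — violated.
turn can only start once grind is done — holds.
route must be completed before finish — violated.
grind must fall between shift 5 and shift 6 — holds.
The deadline for anneal is shift 6 — holds.
route has to be done by shift 4 — violated.
drill can only go in shift 2 to shift 4 — holds.

No. route has to be done by shift 4 is not satisfied.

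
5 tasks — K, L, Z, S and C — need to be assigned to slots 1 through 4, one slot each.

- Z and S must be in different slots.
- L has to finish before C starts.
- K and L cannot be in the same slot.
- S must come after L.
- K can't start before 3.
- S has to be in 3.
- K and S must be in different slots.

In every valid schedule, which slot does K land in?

4

K's window is 3–4.
S is fixed at 3, and K can't share a slot with S.
So K must be 4.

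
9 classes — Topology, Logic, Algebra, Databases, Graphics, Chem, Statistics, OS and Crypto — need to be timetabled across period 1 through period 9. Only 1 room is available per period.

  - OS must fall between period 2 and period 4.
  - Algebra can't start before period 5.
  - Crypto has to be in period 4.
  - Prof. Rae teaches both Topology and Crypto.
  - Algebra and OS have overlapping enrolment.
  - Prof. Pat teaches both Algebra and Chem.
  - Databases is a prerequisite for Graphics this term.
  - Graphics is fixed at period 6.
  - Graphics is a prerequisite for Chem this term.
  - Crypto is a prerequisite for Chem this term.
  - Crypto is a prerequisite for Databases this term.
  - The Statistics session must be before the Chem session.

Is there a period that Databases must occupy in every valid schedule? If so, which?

period 5

Crypto is fixed at period 4 and must come before Databases, so Databases is at least period 5.
Graphics is fixed at period 6 and must come after Databases, so Databases is at most period 5.
So Databases must be period 5.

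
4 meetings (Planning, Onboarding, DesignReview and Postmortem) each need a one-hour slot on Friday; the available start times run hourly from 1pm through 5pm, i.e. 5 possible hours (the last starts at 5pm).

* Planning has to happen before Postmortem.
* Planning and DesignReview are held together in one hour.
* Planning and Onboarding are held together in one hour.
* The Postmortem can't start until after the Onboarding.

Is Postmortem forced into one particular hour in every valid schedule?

Postmortem can be 2pm (e.g. Onboarding -> 1pm; DesignReview -> 1pm; Postmortem -> 2pm; Planning -> 1pm) or 3pm (e.g. DesignReview=1pm; Planning=1pm; Onboarding=1pm; Postmortem=3pm).

No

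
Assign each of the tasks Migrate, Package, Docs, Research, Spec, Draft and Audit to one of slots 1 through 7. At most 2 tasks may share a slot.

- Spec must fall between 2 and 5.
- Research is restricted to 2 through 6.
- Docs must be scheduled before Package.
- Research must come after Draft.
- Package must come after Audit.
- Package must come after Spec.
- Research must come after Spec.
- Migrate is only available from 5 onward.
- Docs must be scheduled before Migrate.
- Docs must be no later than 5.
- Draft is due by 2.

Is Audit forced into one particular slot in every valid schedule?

No

Audit can be 1 (e.g. Package in 3; Spec in 2; Migrate in 5; Draft in 1; Docs in 2; Research in 3; Audit in 1) or 2 (e.g. Audit -> 2, Package -> 3, Migrate -> 5, Spec -> 2, Draft -> 1, Research -> 3, Docs -> 1).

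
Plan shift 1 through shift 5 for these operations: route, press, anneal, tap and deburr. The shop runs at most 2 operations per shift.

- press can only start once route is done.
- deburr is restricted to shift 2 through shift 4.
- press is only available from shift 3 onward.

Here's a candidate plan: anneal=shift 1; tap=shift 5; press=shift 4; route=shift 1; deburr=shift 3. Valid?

deburr is restricted to shift 2 through shift 4 — holds.
press can only start once route is done — holds.
press is only available from shift 3 onward — holds.
The shop runs at most 2 operations per shift — holds.

Yes, all constraints hold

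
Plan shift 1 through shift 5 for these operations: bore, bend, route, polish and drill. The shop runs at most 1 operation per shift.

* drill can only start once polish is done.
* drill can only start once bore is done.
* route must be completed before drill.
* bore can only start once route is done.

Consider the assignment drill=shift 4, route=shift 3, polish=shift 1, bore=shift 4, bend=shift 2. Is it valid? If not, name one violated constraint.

No. The shop runs at most 1 operation per shift is not satisfied.

route must be completed before drill — holds.
drill can only start once polish is done — holds.
bore can only start once route is done — holds.
The shop runs at most 1 operation per shift — violated.
drill can only start once bore is done — violated.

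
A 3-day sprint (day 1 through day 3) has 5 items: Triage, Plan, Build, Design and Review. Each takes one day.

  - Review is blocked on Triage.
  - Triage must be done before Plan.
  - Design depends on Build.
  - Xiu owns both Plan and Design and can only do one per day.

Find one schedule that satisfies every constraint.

Plan=day 2; Triage=day 1; Review=day 2; Design=day 3; Build=day 1

Checking: Triage(day 1) before Plan(day 2); Build(day 1) before Design(day 3); Triage(day 1) before Review(day 2); Plan(day 2) != Design(day 3).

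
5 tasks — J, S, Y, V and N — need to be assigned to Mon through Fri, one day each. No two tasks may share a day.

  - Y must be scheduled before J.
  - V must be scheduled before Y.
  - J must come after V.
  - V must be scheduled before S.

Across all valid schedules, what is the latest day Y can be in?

Thu

Precedence pushes Y to at least Tue; downstream work caps Y at Thu.
Y at Thu is achievable: V -> Mon, N -> Wed, S -> Tue, Y -> Thu, J -> Fri.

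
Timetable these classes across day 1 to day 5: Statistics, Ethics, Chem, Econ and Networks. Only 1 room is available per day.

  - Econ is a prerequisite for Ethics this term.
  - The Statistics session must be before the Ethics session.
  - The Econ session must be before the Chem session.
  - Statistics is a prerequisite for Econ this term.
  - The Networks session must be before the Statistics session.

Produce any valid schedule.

Econ in day 3, Chem in day 5, Networks in day 1, Ethics in day 4, Statistics in day 2

Checking: Econ(day 3) before Chem(day 5); Econ(day 3) before Ethics(day 4); Networks(day 1) before Statistics(day 2); Statistics(day 2) before Ethics(day 4); Statistics(day 2) before Econ(day 3); max 1 per day (cap 1).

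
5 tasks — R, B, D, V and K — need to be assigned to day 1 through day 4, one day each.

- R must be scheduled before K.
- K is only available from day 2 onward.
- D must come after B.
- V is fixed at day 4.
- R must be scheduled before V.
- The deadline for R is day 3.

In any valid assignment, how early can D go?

day 2

Precedence pushes D to at least day 2.
D at day 2 is achievable: K=day 2, B=day 1, D=day 2, V=day 4, R=day 1.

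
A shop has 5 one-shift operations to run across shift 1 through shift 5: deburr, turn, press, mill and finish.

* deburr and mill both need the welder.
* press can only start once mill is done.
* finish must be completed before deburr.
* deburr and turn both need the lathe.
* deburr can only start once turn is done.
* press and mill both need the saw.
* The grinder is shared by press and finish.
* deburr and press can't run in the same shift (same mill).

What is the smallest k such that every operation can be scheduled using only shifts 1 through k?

3

The precedence chain requires at least 2 distinct shifts.
Could 2 shifts be enough, i.e. nothing placed later than shift 2? No: press must come after mill (at shift 1 or later) → {shift 2}; deburr must come after turn (at shift 1 or later) → {shift 2}; press can't share with deburr (shift 2) → nothing is left.
So 2 shifts is not enough.
3 works (last occupied shift: shift 3): for example turn in shift 1, deburr in shift 2, mill in shift 1, press in shift 3, finish in shift 1.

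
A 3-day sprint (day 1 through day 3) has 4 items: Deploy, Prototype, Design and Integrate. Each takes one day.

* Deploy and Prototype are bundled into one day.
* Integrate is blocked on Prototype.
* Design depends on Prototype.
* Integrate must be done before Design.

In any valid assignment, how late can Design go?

Precedence pushes Design to at least day 3.
Design at day 3 is achievable: Prototype -> day 1, Design -> day 3, Integrate -> day 2, Deploy -> day 1.

day 3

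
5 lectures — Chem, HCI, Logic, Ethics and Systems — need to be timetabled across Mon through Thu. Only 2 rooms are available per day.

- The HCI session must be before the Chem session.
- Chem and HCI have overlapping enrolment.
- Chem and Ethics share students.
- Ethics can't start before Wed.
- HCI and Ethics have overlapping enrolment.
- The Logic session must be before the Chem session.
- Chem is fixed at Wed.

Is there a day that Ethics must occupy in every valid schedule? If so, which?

Thu

Ethics's window is Wed–Thu.
Chem is fixed at Wed, and Ethics can't share a day with Chem.
So Ethics must be Thu.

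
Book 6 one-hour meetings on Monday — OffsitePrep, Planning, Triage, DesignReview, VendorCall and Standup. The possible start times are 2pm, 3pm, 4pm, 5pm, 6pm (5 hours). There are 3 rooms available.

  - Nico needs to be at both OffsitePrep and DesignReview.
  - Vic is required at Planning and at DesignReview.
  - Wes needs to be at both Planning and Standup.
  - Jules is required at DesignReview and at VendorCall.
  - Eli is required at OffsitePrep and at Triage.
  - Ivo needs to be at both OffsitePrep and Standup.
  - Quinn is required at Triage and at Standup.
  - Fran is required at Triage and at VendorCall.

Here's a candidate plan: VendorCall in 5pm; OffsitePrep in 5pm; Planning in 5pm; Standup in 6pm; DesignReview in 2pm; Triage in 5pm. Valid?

Fran is required at Triage and at VendorCall — violated.
Wes needs to be at both Planning and Standup — holds.
Ivo needs to be at both OffsitePrep and Standup — holds.
Eli is required at OffsitePrep and at Triage — violated.
Nico needs to be at both OffsitePrep and DesignReview — holds.
Jules is required at DesignReview and at VendorCall — holds.
Vic is required at Planning and at DesignReview — holds.
Quinn is required at Triage and at Standup — holds.
There are 3 rooms available — violated.

No. Eli is required at OffsitePrep and at Triage is not satisfied.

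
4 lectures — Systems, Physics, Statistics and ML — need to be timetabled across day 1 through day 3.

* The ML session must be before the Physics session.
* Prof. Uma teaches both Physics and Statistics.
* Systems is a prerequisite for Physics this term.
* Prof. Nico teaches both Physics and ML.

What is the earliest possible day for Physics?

Precedence pushes Physics to at least day 2.
Physics at day 2 is achievable: ML=day 1, Statistics=day 1, Systems=day 1, Physics=day 2.

day 2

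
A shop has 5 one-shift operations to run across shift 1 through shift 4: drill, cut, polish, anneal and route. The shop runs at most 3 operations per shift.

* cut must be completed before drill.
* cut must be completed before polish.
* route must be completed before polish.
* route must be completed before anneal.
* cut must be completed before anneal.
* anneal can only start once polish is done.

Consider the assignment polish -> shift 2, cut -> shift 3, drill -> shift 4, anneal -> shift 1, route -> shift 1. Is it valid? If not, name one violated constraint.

Invalid. cut must be completed before anneal.

cut must be completed before drill — holds.
cut must be completed before anneal — violated.
cut must be completed before polish — violated.
route must be completed before anneal — violated.
The shop runs at most 3 operations per shift — holds.
route must be completed before polish — holds.
anneal can only start once polish is done — violated.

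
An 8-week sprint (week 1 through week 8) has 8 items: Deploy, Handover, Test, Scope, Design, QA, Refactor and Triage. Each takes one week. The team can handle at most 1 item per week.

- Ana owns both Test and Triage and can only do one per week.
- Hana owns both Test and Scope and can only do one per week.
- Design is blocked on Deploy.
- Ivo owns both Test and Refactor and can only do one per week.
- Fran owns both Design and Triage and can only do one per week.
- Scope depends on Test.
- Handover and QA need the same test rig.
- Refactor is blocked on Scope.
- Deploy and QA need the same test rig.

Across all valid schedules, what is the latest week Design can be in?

week 8

Precedence pushes Design to at least week 2.
Design at week 8 is achievable: Scope=week 2; Deploy=week 3; QA=week 6; Design=week 8; Refactor=week 4; Test=week 1; Triage=week 7; Handover=week 5.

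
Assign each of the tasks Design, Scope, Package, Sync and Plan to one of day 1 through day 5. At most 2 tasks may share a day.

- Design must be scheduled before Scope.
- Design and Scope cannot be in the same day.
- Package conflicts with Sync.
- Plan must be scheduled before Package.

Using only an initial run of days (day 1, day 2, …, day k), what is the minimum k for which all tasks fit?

The precedence chain requires at least 2 distinct days.
With at most 2 per day and 5 tasks, at least 3 days are needed.
3 works (last occupied day: day 3): for example Package -> day 2; Scope -> day 2; Plan -> day 1; Design -> day 1; Sync -> day 3.

3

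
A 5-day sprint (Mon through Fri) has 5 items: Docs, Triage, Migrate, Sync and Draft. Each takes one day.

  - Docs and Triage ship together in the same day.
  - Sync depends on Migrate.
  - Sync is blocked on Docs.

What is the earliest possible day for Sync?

Precedence pushes Sync to at least Tue.
Sync at Tue is achievable: Draft in Mon; Triage in Mon; Migrate in Mon; Sync in Tue; Docs in Mon.

Tue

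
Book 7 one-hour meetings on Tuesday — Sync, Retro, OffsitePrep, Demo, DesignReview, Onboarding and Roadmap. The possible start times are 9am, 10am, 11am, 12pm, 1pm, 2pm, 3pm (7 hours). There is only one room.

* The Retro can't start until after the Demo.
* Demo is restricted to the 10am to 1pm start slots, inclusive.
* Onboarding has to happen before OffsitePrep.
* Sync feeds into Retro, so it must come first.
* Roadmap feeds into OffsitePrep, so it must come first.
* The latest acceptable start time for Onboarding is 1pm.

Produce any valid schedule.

DesignReview -> 3pm; Demo -> 10am; Retro -> 12pm; Sync -> 11am; OffsitePrep -> 2pm; Roadmap -> 1pm; Onboarding -> 9am

Checking: Roadmap(1pm) before OffsitePrep(2pm); Onboarding(9am) before OffsitePrep(2pm); Demo(10am) before Retro(12pm); Sync(11am) before Retro(12pm); Onboarding=9am in [9am,1pm]; Demo=10am in [10am,1pm]; max 1 per hour (cap 1).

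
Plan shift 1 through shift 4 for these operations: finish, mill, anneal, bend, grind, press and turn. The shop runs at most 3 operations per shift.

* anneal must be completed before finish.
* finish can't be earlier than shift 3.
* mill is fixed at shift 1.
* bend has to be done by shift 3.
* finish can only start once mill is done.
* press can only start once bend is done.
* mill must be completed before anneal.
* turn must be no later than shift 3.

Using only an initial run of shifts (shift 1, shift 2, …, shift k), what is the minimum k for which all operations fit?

The precedence chain requires at least 3 distinct shifts.
With at most 3 per shift and 7 operations, at least 3 shifts are needed.
3 works (last occupied shift: shift 3): for example finish in shift 3; turn in shift 2; grind in shift 1; bend in shift 1; mill in shift 1; press in shift 2; anneal in shift 2.

3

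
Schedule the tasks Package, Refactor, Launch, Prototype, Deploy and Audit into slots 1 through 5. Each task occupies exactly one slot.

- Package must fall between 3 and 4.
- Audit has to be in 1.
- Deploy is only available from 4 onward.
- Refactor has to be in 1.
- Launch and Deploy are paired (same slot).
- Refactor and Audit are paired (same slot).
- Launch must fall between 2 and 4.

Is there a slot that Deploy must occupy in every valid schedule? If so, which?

Deploy is available from 4; Deploy must be in the same slot as Launch, which can't be after 4, so Deploy is at most 4.
So Deploy is pinned to 4.

4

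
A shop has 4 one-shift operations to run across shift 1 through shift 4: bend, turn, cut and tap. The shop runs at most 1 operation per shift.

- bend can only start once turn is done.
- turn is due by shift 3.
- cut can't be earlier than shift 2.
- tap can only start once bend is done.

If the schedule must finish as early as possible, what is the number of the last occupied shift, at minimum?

shift 4

The precedence chain requires at least 3 distinct shifts.
With at most 1 per shift and 4 operations, at least 4 shifts are needed.
4 works (last occupied shift: shift 4): for example cut=shift 2; bend=shift 3; turn=shift 1; tap=shift 4.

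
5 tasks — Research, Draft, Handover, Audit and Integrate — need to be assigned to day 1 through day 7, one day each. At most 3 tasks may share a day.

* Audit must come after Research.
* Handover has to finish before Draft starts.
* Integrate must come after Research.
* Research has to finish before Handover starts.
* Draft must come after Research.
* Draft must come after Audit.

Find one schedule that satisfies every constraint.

Research in day 1; Integrate in day 2; Handover in day 2; Audit in day 2; Draft in day 3

Checking: Research(day 1) before Draft(day 3); Handover(day 2) before Draft(day 3); Audit(day 2) before Draft(day 3); Research(day 1) before Integrate(day 2); Research(day 1) before Audit(day 2); Research(day 1) before Handover(day 2); max 3 per day (cap 3).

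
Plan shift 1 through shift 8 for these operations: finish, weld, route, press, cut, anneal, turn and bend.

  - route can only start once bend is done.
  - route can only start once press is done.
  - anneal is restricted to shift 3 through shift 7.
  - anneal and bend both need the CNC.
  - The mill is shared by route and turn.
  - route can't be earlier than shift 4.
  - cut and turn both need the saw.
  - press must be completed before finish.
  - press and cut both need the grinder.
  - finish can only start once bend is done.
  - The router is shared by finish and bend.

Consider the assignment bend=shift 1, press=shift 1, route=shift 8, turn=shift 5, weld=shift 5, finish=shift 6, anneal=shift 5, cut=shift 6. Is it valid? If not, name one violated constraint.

Valid

press and cut both need the grinder — holds.
anneal and bend both need the CNC — holds.
route can't be earlier than shift 4 — holds.
The mill is shared by route and turn — holds.
cut and turn both need the saw — holds.
route can only start once press is done — holds.
route can only start once bend is done — holds.
The router is shared by finish and bend — holds.
anneal is restricted to shift 3 through shift 7 — holds.
finish can only start once bend is done — holds.
press must be completed before finish — holds.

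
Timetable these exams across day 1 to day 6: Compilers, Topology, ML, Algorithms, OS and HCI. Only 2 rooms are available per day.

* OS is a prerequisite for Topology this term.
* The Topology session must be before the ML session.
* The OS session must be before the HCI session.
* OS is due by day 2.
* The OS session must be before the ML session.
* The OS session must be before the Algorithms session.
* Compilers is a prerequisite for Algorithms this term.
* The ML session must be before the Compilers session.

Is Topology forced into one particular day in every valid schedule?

Topology can be day 2 (e.g. ML=day 3, Algorithms=day 5, Compilers=day 4, Topology=day 2, HCI=day 2, OS=day 1) or day 3 (e.g. HCI=day 2, OS=day 1, ML=day 4, Compilers=day 5, Topology=day 3, Algorithms=day 6).

No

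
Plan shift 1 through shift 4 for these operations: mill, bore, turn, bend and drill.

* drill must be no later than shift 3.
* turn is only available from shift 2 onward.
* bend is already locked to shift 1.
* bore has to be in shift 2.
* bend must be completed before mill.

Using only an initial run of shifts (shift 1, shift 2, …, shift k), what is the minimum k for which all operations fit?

2

The precedence chain requires at least 2 distinct shifts.
2 works (last occupied shift: shift 2): for example turn in shift 2, drill in shift 1, mill in shift 2, bend in shift 1, bore in shift 2.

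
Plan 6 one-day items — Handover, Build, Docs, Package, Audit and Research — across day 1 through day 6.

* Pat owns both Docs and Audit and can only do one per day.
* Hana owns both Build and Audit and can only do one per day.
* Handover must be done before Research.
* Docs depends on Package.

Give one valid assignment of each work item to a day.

Handover -> day 1, Build -> day 1, Package -> day 1, Audit -> day 3, Docs -> day 2, Research -> day 2

Checking: Package(day 1) before Docs(day 2); Handover(day 1) before Research(day 2); Build(day 1) != Audit(day 3); Docs(day 2) != Audit(day 3).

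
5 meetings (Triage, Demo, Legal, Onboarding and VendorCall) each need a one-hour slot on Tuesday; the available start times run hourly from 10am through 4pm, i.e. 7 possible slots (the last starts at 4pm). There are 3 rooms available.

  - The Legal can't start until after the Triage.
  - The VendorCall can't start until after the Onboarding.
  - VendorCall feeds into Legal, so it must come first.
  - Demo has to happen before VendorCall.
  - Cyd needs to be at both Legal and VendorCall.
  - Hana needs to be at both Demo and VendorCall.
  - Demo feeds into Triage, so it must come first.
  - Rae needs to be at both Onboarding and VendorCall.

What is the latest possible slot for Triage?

3pm

Precedence pushes Triage to at least 11am; downstream work caps Triage at 3pm.
Triage at 3pm is achievable: Onboarding in 10am; Triage in 3pm; Legal in 4pm; VendorCall in 11am; Demo in 10am.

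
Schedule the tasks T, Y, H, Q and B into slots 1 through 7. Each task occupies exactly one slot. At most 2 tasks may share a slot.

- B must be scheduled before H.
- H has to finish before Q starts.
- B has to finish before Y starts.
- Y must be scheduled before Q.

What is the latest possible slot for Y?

Precedence pushes Y to at least 2; downstream work caps Y at 6.
Y at 6 is achievable: H -> 2, Q -> 7, T -> 1, Y -> 6, B -> 1.

6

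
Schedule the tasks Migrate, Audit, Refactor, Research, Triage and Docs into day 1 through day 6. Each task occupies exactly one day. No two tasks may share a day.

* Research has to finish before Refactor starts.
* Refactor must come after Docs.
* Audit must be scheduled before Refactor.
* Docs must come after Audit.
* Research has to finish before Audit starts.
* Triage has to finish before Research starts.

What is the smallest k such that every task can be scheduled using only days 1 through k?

6 days

The precedence chain requires at least 5 distinct days.
With at most 1 per day and 6 tasks, at least 6 days are needed.
6 works (last occupied day: day 6): for example Migrate -> day 6; Refactor -> day 5; Audit -> day 3; Triage -> day 1; Docs -> day 4; Research -> day 2.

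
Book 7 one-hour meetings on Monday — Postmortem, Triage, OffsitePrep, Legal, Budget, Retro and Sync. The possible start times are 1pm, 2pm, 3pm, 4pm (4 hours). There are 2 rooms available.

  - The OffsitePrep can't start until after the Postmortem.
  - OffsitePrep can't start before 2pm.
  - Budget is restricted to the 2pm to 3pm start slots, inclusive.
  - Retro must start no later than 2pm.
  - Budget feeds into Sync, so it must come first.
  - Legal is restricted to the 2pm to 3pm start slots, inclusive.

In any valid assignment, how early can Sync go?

3pm

Precedence pushes Sync to at least 3pm.
Sync at 3pm is achievable: Sync=3pm; OffsitePrep=3pm; Postmortem=1pm; Retro=1pm; Legal=2pm; Triage=4pm; Budget=2pm.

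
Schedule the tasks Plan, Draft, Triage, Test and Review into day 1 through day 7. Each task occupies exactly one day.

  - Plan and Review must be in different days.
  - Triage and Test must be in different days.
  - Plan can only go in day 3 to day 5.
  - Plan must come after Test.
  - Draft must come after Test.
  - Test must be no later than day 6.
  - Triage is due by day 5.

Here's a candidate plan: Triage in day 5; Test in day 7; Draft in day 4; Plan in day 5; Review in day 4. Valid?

Plan can only go in day 3 to day 5 — holds.
Triage is due by day 5 — holds.
Draft must come after Test — violated.
Plan and Review must be in different days — holds.
Plan must come after Test — violated.
Test must be no later than day 6 — violated.
Triage and Test must be in different days — holds.

No. Test must be no later than day 6 is not satisfied.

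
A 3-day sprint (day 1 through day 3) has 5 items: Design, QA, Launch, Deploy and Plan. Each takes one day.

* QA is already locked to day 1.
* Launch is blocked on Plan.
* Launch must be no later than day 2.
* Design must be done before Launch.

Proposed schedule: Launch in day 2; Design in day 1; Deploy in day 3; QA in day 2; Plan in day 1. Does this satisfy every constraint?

QA is already locked to day 1 — violated.
Launch is blocked on Plan — holds.
Design must be done before Launch — holds.
Launch must be no later than day 2 — holds.

No — it violates: QA is already locked to day 1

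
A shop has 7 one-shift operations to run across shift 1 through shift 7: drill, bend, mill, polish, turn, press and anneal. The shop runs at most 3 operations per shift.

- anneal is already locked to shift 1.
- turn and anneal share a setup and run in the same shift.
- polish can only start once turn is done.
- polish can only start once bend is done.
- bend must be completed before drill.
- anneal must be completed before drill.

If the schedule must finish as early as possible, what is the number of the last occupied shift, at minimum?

3

The precedence chain requires at least 2 distinct shifts.
With at most 3 per shift and 7 operations, at least 3 shifts are needed.
3 works (last occupied shift: shift 3): for example turn in shift 1, drill in shift 2, bend in shift 1, mill in shift 2, press in shift 3, anneal in shift 1, polish in shift 2.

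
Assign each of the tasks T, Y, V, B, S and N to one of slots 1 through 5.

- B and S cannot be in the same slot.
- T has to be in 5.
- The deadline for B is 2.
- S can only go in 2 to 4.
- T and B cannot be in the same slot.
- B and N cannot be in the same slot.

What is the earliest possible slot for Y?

Y at 1 is achievable: Y in 1; V in 1; N in 2; T in 5; S in 2; B in 1.

1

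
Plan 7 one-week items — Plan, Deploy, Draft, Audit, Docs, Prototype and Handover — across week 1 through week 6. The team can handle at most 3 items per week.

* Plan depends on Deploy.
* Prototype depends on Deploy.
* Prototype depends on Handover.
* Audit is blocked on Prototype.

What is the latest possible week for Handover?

Downstream work caps Handover at week 4.
Handover at week 4 is achievable: Draft -> week 1; Prototype -> week 5; Plan -> week 2; Audit -> week 6; Docs -> week 1; Deploy -> week 1; Handover -> week 4.

week 4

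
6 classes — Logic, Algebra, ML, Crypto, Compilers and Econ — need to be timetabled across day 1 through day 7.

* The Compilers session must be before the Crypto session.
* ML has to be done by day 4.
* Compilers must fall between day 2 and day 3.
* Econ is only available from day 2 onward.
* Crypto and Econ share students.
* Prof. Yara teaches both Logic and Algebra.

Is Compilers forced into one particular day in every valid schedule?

Compilers can be day 2 (e.g. Algebra=day 2; Econ=day 2; Logic=day 1; Crypto=day 3; Compilers=day 2; ML=day 1) or day 3 (e.g. Algebra -> day 2; ML -> day 1; Econ -> day 2; Compilers -> day 3; Logic -> day 1; Crypto -> day 4).

No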